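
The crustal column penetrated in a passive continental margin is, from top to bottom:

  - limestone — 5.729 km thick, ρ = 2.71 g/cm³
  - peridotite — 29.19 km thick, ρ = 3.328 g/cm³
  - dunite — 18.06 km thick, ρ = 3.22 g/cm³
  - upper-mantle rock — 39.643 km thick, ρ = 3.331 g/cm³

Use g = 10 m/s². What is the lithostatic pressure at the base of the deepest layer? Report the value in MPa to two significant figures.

limestone: 2710 kg/m³ × 10 m/s² × 5729 m = 1.553×10^8 Pa = 155.3 MPa
peridotite: 3328 kg/m³ × 10 m/s² × 29190 m = 9.714×10^8 Pa = 971.4 MPa
dunite: 3220 kg/m³ × 10 m/s² × 18060 m = 5.815×10^8 Pa = 581.5 MPa
upper-mantle rock: 3331 kg/m³ × 10 m/s² × 39643 m = 1.321×10^9 Pa = 1321 MPa
Total = 155.3 + 971.4 + 581.5 + 1321 = 3028.7 MPa

3000 MPa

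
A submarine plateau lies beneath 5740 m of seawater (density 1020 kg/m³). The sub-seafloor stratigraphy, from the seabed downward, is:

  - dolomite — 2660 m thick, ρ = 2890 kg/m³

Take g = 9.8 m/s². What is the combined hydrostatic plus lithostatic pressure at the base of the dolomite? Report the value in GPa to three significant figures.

seawater: 1020 kg/m³ × 9.8 m/s² × 5740 m = 5.738×10^7 Pa = 0.05738 GPa
dolomite: 2890 kg/m³ × 9.8 m/s² × 2660 m = 7.534×10^7 Pa = 0.07534 GPa
Total = 0.05738 + 0.07534 = 0.13271 GPa

0.133 GPa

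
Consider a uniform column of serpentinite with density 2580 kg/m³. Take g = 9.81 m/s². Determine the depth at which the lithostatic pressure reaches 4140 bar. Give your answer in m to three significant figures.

h = P/(ρg) = 4140 bar / (2580 kg/m³ × 9.81 m/s²) = 4.140×10^8 Pa / 25310 Pa/m = 16357 m

16400 m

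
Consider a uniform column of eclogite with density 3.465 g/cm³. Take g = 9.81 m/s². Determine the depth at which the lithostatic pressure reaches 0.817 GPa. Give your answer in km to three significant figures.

h = P/(ρg) = 0.817 GPa / (3465 kg/m³ × 9.81 m/s²) = 8.170×10^8 Pa / 33992 Pa/m = 24035 m
= 24.035 km

24.0 km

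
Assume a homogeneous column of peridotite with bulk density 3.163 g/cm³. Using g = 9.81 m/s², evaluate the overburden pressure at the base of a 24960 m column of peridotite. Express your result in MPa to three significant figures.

774 MPa

peridotite: 3163 kg/m³ × 9.81 m/s² × 24960 m = 7.745×10^8 Pa = 774.5 MPa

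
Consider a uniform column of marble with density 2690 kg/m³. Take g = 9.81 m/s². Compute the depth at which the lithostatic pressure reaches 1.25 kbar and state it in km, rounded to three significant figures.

4.74 km

h = P/(ρg) = 1.25 kbar / (2690 kg/m³ × 9.81 m/s²) = 1.250×10^8 Pa / 26389 Pa/m = 4736.8 m
= 4.7368 km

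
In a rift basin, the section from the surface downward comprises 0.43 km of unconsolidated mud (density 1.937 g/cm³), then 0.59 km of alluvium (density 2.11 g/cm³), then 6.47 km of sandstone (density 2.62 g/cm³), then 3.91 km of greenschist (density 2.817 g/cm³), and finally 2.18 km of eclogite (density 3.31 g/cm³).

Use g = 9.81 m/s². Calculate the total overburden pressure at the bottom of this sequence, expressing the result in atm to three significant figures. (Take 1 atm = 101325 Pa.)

unconsolidated mud: 1937 kg/m³ × 9.81 m/s² × 430 m = 8.171×10^6 Pa = 80.64 atm
alluvium: 2110 kg/m³ × 9.81 m/s² × 590 m = 1.221×10^7 Pa = 120.5 atm
sandstone: 2620 kg/m³ × 9.81 m/s² × 6470 m = 1.663×10^8 Pa = 1641 atm
greenschist: 2817 kg/m³ × 9.81 m/s² × 3910 m = 1.081×10^8 Pa = 1066 atm
eclogite: 3310 kg/m³ × 9.81 m/s² × 2180 m = 7.079×10^7 Pa = 698.6 atm
Total = 80.64 + 120.5 + 1641 + 1066 + 698.6 = 3607.4 atm

3610 atm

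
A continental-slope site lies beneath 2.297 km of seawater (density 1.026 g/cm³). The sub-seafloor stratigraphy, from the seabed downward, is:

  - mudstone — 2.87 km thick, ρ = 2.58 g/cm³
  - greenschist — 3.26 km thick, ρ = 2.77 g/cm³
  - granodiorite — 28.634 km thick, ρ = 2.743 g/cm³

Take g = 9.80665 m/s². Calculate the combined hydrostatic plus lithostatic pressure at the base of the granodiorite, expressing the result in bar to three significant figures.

9550 bar

seawater: 1026 kg/m³ × 9.80665 m/s² × 2297 m = 2.311×10^7 Pa = 231.1 bar
mudstone: 2580 kg/m³ × 9.80665 m/s² × 2870 m = 7.261×10^7 Pa = 726.1 bar
greenschist: 2770 kg/m³ × 9.80665 m/s² × 3260 m = 8.856×10^7 Pa = 885.6 bar
granodiorite: 2743 kg/m³ × 9.80665 m/s² × 28634 m = 7.702×10^8 Pa = 7702 bar
Total = 231.1 + 726.1 + 885.6 + 7702 = 9545.3 bar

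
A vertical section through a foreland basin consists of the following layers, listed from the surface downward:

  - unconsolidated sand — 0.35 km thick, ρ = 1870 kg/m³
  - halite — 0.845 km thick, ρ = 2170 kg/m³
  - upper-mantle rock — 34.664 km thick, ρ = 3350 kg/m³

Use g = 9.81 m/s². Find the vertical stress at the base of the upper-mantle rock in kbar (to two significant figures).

unconsolidated sand: 1870 kg/m³ × 9.81 m/s² × 350 m = 6.421×10^6 Pa = 0.06421 kbar
halite: 2170 kg/m³ × 9.81 m/s² × 845 m = 1.799×10^7 Pa = 0.1799 kbar
upper-mantle rock: 3350 kg/m³ × 9.81 m/s² × 34664 m = 1.139×10^9 Pa = 11.39 kbar
Total = 0.06421 + 0.1799 + 11.39 = 11.636 kbar

12 kbar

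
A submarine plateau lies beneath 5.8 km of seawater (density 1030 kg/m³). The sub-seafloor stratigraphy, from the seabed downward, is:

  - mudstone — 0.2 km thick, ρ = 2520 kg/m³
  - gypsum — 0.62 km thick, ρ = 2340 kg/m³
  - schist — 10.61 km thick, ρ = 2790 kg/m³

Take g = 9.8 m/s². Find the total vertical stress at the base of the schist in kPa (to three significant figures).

368000 kPa

seawater: 1030 kg/m³ × 9.8 m/s² × 5800 m = 5.855×10^7 Pa = 58545 kPa
mudstone: 2520 kg/m³ × 9.8 m/s² × 200 m = 4.939×10^6 Pa = 4939 kPa
gypsum: 2340 kg/m³ × 9.8 m/s² × 620 m = 1.422×10^7 Pa = 14218 kPa
schist: 2790 kg/m³ × 9.8 m/s² × 10610 m = 2.901×10^8 Pa = 2.901×10^5 kPa
Total = 58545 + 4939 + 14218 + 2.901×10^5 = 3.6780×10^5 kPa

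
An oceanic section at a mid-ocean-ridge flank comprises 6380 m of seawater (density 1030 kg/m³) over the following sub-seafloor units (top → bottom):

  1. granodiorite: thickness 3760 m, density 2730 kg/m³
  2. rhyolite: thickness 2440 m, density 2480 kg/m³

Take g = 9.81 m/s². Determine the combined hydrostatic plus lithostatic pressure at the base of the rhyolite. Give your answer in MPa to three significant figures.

seawater: 1030 kg/m³ × 9.81 m/s² × 6380 m = 6.447×10^7 Pa = 64.47 MPa
granodiorite: 2730 kg/m³ × 9.81 m/s² × 3760 m = 1.007×10^8 Pa = 100.7 MPa
rhyolite: 2480 kg/m³ × 9.81 m/s² × 2440 m = 5.936×10^7 Pa = 59.36 MPa
Total = 64.47 + 100.7 + 59.36 = 224.53 MPa

225 MPa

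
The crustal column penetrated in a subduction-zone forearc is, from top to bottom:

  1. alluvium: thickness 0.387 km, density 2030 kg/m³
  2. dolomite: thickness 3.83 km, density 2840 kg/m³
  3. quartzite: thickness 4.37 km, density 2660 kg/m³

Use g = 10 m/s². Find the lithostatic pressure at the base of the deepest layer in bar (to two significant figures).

alluvium: 2030 kg/m³ × 10 m/s² × 387 m = 7.856×10^6 Pa = 78.56 bar
dolomite: 2840 kg/m³ × 10 m/s² × 3830 m = 1.088×10^8 Pa = 1088 bar
quartzite: 2660 kg/m³ × 10 m/s² × 4370 m = 1.162×10^8 Pa = 1162 bar
Total = 78.56 + 1088 + 1162 = 2328.7 bar

2300 bar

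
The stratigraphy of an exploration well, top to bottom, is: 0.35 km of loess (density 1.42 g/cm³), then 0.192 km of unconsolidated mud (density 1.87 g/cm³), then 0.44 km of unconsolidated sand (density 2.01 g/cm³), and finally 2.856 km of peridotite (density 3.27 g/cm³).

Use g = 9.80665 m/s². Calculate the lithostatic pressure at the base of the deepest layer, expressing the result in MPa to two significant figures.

110 MPa

loess: 1420 kg/m³ × 9.80665 m/s² × 350 m = 4.874×10^6 Pa = 4.874 MPa
unconsolidated mud: 1870 kg/m³ × 9.80665 m/s² × 192 m = 3.521×10^6 Pa = 3.521 MPa
unconsolidated sand: 2010 kg/m³ × 9.80665 m/s² × 440 m = 8.673×10^6 Pa = 8.673 MPa
peridotite: 3270 kg/m³ × 9.80665 m/s² × 2856 m = 9.159×10^7 Pa = 91.59 MPa
Total = 4.874 + 3.521 + 8.673 + 91.59 = 108.65 MPa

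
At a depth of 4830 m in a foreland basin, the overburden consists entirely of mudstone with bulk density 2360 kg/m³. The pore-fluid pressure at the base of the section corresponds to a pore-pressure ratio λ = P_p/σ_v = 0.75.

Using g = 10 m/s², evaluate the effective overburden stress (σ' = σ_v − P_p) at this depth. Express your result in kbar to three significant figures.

0.285 kbar

Overburden (lithostatic) stress σ_v:
mudstone: 2360 kg/m³ × 10 m/s² × 4830 m = 1.140×10^8 Pa = 114.0 MPa
Pore pressure P_p = λ·σ_v = 0.75 × 114.0 MPa = 85.49 MPa
Effective stress σ' = σ_v − P_p = 114.0 − 85.49 = 28.497 MPa = 0.28497 kbar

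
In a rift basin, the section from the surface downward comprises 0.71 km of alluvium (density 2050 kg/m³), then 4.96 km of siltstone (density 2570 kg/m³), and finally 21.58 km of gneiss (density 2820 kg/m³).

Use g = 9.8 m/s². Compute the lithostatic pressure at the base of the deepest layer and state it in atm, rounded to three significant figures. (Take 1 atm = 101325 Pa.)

alluvium: 2050 kg/m³ × 9.8 m/s² × 710 m = 1.426×10^7 Pa = 140.8 atm
siltstone: 2570 kg/m³ × 9.8 m/s² × 4960 m = 1.249×10^8 Pa = 1233 atm
gneiss: 2820 kg/m³ × 9.8 m/s² × 21580 m = 5.964×10^8 Pa = 5886 atm
Total = 140.8 + 1233 + 5886 = 7259.5 atm

7260 atm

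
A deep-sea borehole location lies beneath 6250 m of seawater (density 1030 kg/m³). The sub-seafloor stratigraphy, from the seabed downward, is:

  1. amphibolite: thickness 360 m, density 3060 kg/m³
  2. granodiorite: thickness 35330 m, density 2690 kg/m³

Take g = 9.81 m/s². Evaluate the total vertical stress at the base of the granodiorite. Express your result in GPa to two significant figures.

1.0 GPa

seawater: 1030 kg/m³ × 9.81 m/s² × 6250 m = 6.315×10^7 Pa = 0.06315 GPa
amphibolite: 3060 kg/m³ × 9.81 m/s² × 360 m = 1.081×10^7 Pa = 0.01081 GPa
granodiorite: 2690 kg/m³ × 9.81 m/s² × 35330 m = 9.323×10^8 Pa = 0.9323 GPa
Total = 0.06315 + 0.01081 + 0.9323 = 1.0063 GPa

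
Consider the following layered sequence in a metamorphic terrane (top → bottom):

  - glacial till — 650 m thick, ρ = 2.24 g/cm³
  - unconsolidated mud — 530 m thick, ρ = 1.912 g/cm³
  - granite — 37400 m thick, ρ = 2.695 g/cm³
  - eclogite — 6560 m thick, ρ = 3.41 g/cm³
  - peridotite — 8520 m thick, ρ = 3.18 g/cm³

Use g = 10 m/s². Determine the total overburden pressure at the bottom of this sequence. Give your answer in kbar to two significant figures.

glacial till: 2240 kg/m³ × 10 m/s² × 650 m = 1.456×10^7 Pa = 0.1456 kbar
unconsolidated mud: 1912 kg/m³ × 10 m/s² × 530 m = 1.013×10^7 Pa = 0.1013 kbar
granite: 2695 kg/m³ × 10 m/s² × 37400 m = 1.008×10^9 Pa = 10.08 kbar
eclogite: 3410 kg/m³ × 10 m/s² × 6560 m = 2.237×10^8 Pa = 2.237 kbar
peridotite: 3180 kg/m³ × 10 m/s² × 8520 m = 2.709×10^8 Pa = 2.709 kbar
Total = 0.1456 + 0.1013 + 10.08 + 2.237 + 2.709 = 15.273 kbar

15 kbar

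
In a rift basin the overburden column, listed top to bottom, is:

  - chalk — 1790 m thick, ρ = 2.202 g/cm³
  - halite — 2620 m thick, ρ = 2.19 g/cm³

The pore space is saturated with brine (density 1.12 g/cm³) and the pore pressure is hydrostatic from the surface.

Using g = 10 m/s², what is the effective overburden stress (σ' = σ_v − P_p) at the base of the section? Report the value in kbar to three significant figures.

Overburden (lithostatic) stress σ_v:
chalk: 2202 kg/m³ × 10 m/s² × 1790 m = 3.942×10^7 Pa = 39.42 MPa
halite: 2190 kg/m³ × 10 m/s² × 2620 m = 5.738×10^7 Pa = 57.38 MPa
Total = 39.42 + 57.38 = 96.794 MPa
Pore pressure P_p = 1120 kg/m³ × 10 m/s² × 4410 m = 4.939×10^7 Pa = 49.39 MPa
Effective stress σ' = σ_v − P_p = 96.79 − 49.39 = 47.402 MPa = 0.47402 kbar

0.474 kbar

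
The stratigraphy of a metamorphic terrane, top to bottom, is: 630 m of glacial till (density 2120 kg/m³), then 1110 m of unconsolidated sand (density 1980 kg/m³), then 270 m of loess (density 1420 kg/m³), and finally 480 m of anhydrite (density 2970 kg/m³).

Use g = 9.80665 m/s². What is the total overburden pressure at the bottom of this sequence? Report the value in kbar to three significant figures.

0.524 kbar

glacial till: 2120 kg/m³ × 9.80665 m/s² × 630 m = 1.310×10^7 Pa = 0.1310 kbar
unconsolidated sand: 1980 kg/m³ × 9.80665 m/s² × 1110 m = 2.155×10^7 Pa = 0.2155 kbar
loess: 1420 kg/m³ × 9.80665 m/s² × 270 m = 3.760×10^6 Pa = 0.03760 kbar
anhydrite: 2970 kg/m³ × 9.80665 m/s² × 480 m = 1.398×10^7 Pa = 0.1398 kbar
Total = 0.1310 + 0.2155 + 0.03760 + 0.1398 = 0.52391 kbar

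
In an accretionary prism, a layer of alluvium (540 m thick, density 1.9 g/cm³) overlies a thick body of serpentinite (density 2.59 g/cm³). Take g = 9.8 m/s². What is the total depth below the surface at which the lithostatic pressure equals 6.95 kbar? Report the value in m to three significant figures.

Pressure at base of upper layers: 1900×9.8×540 = 1.005×10^7 Pa = 0.1005 kbar
Remaining pressure to be supplied by serpentinite: 6.950×10^8 − 1.005×10^7 = 6.849×10^8 Pa
Additional depth in serpentinite = 6.849×10^8 Pa / (2590 kg/m³ × 9.8 m/s²) = 26985 m
Total depth = 540 m + 26985 m = 27525 m

27500 m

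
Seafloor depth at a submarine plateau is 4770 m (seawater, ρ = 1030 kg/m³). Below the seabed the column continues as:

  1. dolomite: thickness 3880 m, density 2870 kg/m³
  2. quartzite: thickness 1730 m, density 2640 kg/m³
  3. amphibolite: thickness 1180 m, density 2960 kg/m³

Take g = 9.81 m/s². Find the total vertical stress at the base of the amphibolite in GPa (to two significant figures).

seawater: 1030 kg/m³ × 9.81 m/s² × 4770 m = 4.820×10^7 Pa = 0.04820 GPa
dolomite: 2870 kg/m³ × 9.81 m/s² × 3880 m = 1.092×10^8 Pa = 0.1092 GPa
quartzite: 2640 kg/m³ × 9.81 m/s² × 1730 m = 4.480×10^7 Pa = 0.04480 GPa
amphibolite: 2960 kg/m³ × 9.81 m/s² × 1180 m = 3.426×10^7 Pa = 0.03426 GPa
Total = 0.04820 + 0.1092 + 0.04480 + 0.03426 = 0.23651 GPa

0.24 GPa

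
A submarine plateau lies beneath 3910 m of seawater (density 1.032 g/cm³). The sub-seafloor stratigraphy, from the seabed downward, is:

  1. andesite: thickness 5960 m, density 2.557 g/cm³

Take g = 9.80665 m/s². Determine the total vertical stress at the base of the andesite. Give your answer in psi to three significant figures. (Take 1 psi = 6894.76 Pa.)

seawater: 1032 kg/m³ × 9.80665 m/s² × 3910 m = 3.957×10^7 Pa = 5739 psi
andesite: 2557 kg/m³ × 9.80665 m/s² × 5960 m = 1.495×10^8 Pa = 21676 psi
Total = 5739 + 21676 = 27415 psi

27400 psi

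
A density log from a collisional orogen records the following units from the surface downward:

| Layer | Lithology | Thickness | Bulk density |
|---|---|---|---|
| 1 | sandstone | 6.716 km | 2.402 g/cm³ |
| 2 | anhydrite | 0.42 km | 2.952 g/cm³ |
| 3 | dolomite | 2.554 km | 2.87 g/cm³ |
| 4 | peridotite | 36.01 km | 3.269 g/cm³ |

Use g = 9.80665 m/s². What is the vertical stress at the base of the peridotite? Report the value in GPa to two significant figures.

1.4 GPa

sandstone: 2402 kg/m³ × 9.80665 m/s² × 6716 m = 1.582×10^8 Pa = 0.1582 GPa
anhydrite: 2952 kg/m³ × 9.80665 m/s² × 420 m = 1.216×10^7 Pa = 0.01216 GPa
dolomite: 2870 kg/m³ × 9.80665 m/s² × 2554 m = 7.188×10^7 Pa = 0.07188 GPa
peridotite: 3269 kg/m³ × 9.80665 m/s² × 36010 m = 1.154×10^9 Pa = 1.154 GPa
Total = 0.1582 + 0.01216 + 0.07188 + 1.154 = 1.3966 GPa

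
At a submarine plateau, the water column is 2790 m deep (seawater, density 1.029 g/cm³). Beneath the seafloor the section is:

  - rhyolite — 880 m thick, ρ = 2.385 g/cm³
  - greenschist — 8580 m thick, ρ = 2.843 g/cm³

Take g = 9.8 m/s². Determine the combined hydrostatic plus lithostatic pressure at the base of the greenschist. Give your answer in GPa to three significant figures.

0.288 GPa

seawater: 1029 kg/m³ × 9.8 m/s² × 2790 m = 2.813×10^7 Pa = 0.02813 GPa
rhyolite: 2385 kg/m³ × 9.8 m/s² × 880 m = 2.057×10^7 Pa = 0.02057 GPa
greenschist: 2843 kg/m³ × 9.8 m/s² × 8580 m = 2.391×10^8 Pa = 0.2391 GPa
Total = 0.02813 + 0.02057 + 0.2391 = 0.28775 GPa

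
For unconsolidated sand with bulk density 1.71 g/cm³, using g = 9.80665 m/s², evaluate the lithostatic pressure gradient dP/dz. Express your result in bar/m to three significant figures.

0.168 bar/m

dP/dz = ρg = 1710 kg/m³ × 9.80665 m/s² = 16769 Pa/m
= 16769 Pa/m × (1 bar/m / 1.0000×10^5 Pa/m) = 0.16769 bar/m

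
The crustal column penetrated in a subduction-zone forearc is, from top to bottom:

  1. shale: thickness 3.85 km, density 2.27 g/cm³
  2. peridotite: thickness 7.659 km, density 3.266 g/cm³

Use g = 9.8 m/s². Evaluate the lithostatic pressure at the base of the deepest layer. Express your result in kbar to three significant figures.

shale: 2270 kg/m³ × 9.8 m/s² × 3850 m = 8.565×10^7 Pa = 0.8565 kbar
peridotite: 3266 kg/m³ × 9.8 m/s² × 7659 m = 2.451×10^8 Pa = 2.451 kbar
Total = 0.8565 + 2.451 = 3.3079 kbar

3.31 kbar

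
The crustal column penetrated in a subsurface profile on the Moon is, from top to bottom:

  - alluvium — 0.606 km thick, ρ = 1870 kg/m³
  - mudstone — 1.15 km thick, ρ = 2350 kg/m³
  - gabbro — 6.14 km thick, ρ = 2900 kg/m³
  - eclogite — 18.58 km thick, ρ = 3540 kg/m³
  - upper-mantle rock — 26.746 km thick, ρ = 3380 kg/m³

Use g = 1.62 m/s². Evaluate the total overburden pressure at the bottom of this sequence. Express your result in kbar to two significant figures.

alluvium: 1870 kg/m³ × 1.62 m/s² × 606 m = 1.836×10^6 Pa = 0.01836 kbar
mudstone: 2350 kg/m³ × 1.62 m/s² × 1150 m = 4.378×10^6 Pa = 0.04378 kbar
gabbro: 2900 kg/m³ × 1.62 m/s² × 6140 m = 2.885×10^7 Pa = 0.2885 kbar
eclogite: 3540 kg/m³ × 1.62 m/s² × 18580 m = 1.066×10^8 Pa = 1.066 kbar
upper-mantle rock: 3380 kg/m³ × 1.62 m/s² × 26746 m = 1.465×10^8 Pa = 1.465 kbar
Total = 0.01836 + 0.04378 + 0.2885 + 1.066 + 1.465 = 2.8806 kbar

2.9 kbar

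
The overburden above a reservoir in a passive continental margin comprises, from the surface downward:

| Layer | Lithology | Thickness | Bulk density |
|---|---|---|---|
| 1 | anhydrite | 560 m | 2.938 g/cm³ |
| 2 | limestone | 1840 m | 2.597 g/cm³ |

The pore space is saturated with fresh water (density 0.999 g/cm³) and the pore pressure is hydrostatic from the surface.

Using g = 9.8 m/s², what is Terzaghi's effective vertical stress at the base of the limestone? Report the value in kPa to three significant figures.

Overburden (lithostatic) stress σ_v:
anhydrite: 2938 kg/m³ × 9.8 m/s² × 560 m = 1.612×10^7 Pa = 16.12 MPa
limestone: 2597 kg/m³ × 9.8 m/s² × 1840 m = 4.683×10^7 Pa = 46.83 MPa
Total = 16.12 + 46.83 = 62.953 MPa
Pore pressure P_p = 999 kg/m³ × 9.8 m/s² × 2400 m = 2.350×10^7 Pa = 23.50 MPa
Effective stress σ' = σ_v − P_p = 62.95 − 23.50 = 39.456 MPa = 39456 kPa

39500 kPa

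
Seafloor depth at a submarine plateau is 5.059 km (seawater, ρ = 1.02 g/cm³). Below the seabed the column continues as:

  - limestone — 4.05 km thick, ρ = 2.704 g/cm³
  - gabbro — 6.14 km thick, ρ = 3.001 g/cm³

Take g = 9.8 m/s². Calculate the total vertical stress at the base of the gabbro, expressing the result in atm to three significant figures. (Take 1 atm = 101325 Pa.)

3340 atm

seawater: 1020 kg/m³ × 9.8 m/s² × 5059 m = 5.057×10^7 Pa = 499.1 atm
limestone: 2704 kg/m³ × 9.8 m/s² × 4050 m = 1.073×10^8 Pa = 1059 atm
gabbro: 3001 kg/m³ × 9.8 m/s² × 6140 m = 1.806×10^8 Pa = 1782 atm
Total = 499.1 + 1059 + 1782 = 3340.4 atm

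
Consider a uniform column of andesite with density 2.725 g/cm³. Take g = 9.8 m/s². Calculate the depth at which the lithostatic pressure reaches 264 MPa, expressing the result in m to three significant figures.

9890 m

h = P/(ρg) = 264 MPa / (2725 kg/m³ × 9.8 m/s²) = 2.640×10^8 Pa / 26705 Pa/m = 9885.8 m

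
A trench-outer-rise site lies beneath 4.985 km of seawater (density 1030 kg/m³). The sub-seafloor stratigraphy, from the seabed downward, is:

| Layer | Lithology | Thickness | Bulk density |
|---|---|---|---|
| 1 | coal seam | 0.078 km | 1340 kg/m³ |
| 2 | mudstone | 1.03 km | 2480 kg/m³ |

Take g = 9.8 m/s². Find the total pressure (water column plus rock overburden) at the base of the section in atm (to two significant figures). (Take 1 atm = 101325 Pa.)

750 atm

seawater: 1030 kg/m³ × 9.8 m/s² × 4985 m = 5.032×10^7 Pa = 496.6 atm
coal seam: 1340 kg/m³ × 9.8 m/s² × 78 m = 1.024×10^6 Pa = 10.11 atm
mudstone: 2480 kg/m³ × 9.8 m/s² × 1030 m = 2.503×10^7 Pa = 247.1 atm
Total = 496.6 + 10.11 + 247.1 = 753.77 atm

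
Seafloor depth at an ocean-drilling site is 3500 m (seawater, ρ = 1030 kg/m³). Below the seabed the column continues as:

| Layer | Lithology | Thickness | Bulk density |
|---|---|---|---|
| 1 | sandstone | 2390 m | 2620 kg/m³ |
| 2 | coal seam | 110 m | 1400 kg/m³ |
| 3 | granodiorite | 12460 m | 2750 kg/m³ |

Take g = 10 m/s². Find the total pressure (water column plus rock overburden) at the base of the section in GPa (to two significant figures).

0.44 GPa

seawater: 1030 kg/m³ × 10 m/s² × 3500 m = 3.605×10^7 Pa = 0.03605 GPa
sandstone: 2620 kg/m³ × 10 m/s² × 2390 m = 6.262×10^7 Pa = 0.06262 GPa
coal seam: 1400 kg/m³ × 10 m/s² × 110 m = 1.540×10^6 Pa = 1.540×10^-3 GPa
granodiorite: 2750 kg/m³ × 10 m/s² × 12460 m = 3.426×10^8 Pa = 0.3427 GPa
Total = 0.03605 + 0.06262 + 1.540×10^-3 + 0.3427 = 0.44286 GPa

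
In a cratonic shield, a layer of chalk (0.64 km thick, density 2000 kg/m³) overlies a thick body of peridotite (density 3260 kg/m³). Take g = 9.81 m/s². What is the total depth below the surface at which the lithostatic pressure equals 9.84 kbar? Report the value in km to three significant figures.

31.0 km

Pressure at base of upper layers: 2000×9.81×640 = 1.256×10^7 Pa = 0.1256 kbar
Remaining pressure to be supplied by peridotite: 9.840×10^8 − 1.256×10^7 = 9.714×10^8 Pa
Additional depth in peridotite = 9.714×10^8 Pa / (3260 kg/m³ × 9.81 m/s²) = 30376 m
Total depth = 640 m + 30376 m = 31016 m
= 31.016 km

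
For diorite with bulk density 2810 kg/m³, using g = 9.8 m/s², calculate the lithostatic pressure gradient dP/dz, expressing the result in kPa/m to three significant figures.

27.5 kPa/m

dP/dz = ρg = 2810 kg/m³ × 9.8 m/s² = 27538 Pa/m
= 27538 Pa/m × (1 kPa/m / 1000.0 Pa/m) = 27.538 kPa/m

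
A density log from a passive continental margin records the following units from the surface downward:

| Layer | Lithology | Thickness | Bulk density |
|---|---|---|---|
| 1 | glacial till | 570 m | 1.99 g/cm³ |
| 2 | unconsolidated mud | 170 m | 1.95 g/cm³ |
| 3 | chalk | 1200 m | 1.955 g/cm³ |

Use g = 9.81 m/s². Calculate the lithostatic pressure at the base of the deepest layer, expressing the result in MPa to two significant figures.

37 MPa

glacial till: 1990 kg/m³ × 9.81 m/s² × 570 m = 1.113×10^7 Pa = 11.13 MPa
unconsolidated mud: 1950 kg/m³ × 9.81 m/s² × 170 m = 3.252×10^6 Pa = 3.252 MPa
chalk: 1955 kg/m³ × 9.81 m/s² × 1200 m = 2.301×10^7 Pa = 23.01 MPa
Total = 11.13 + 3.252 + 23.01 = 37.394 MPa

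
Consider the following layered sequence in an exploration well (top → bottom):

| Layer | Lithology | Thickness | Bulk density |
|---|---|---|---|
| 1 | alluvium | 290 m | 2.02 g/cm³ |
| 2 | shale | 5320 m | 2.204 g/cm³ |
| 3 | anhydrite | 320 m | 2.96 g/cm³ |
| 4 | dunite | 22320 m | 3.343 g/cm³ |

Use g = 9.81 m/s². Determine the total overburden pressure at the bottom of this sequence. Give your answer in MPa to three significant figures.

862 MPa

alluvium: 2020 kg/m³ × 9.81 m/s² × 290 m = 5.747×10^6 Pa = 5.747 MPa
shale: 2204 kg/m³ × 9.81 m/s² × 5320 m = 1.150×10^8 Pa = 115.0 MPa
anhydrite: 2960 kg/m³ × 9.81 m/s² × 320 m = 9.292×10^6 Pa = 9.292 MPa
dunite: 3343 kg/m³ × 9.81 m/s² × 22320 m = 7.320×10^8 Pa = 732.0 MPa
Total = 5.747 + 115.0 + 9.292 + 732.0 = 862.04 MPa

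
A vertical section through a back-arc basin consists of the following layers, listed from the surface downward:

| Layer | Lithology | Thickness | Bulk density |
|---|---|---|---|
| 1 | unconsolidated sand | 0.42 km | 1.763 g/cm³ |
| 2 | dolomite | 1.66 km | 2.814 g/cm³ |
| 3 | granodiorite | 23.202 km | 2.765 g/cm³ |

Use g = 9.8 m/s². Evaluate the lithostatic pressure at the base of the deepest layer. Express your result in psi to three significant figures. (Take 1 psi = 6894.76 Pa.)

unconsolidated sand: 1763 kg/m³ × 9.8 m/s² × 420 m = 7.257×10^6 Pa = 1052 psi
dolomite: 2814 kg/m³ × 9.8 m/s² × 1660 m = 4.578×10^7 Pa = 6640 psi
granodiorite: 2765 kg/m³ × 9.8 m/s² × 23202 m = 6.287×10^8 Pa = 91186 psi
Total = 1052 + 6640 + 91186 = 98878 psi

98900 psi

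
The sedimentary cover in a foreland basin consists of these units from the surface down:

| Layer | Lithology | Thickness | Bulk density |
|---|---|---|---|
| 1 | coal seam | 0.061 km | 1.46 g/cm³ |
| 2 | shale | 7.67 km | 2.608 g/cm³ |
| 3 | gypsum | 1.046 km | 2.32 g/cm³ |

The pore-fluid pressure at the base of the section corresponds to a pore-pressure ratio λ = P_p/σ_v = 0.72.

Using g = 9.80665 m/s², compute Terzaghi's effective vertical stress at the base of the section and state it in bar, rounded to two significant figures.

620 bar

Overburden (lithostatic) stress σ_v:
coal seam: 1460 kg/m³ × 9.80665 m/s² × 61 m = 8.734×10^5 Pa = 0.8734 MPa
shale: 2608 kg/m³ × 9.80665 m/s² × 7670 m = 1.962×10^8 Pa = 196.2 MPa
gypsum: 2320 kg/m³ × 9.80665 m/s² × 1046 m = 2.380×10^7 Pa = 23.80 MPa
Total = 0.8734 + 196.2 + 23.80 = 220.84 MPa
Pore pressure P_p = λ·σ_v = 0.72 × 220.8 MPa = 159.0 MPa
Effective stress σ' = σ_v − P_p = 220.8 − 159.0 = 61.834 MPa = 618.34 bar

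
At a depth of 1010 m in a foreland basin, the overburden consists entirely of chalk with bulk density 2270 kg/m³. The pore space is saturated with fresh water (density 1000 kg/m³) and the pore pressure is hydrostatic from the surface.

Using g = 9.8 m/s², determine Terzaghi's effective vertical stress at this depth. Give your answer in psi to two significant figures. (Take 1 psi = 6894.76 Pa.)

1800 psi

Overburden (lithostatic) stress σ_v:
chalk: 2270 kg/m³ × 9.8 m/s² × 1010 m = 2.247×10^7 Pa = 22.47 MPa
Pore pressure P_p = 1000 kg/m³ × 9.8 m/s² × 1010 m = 9.898×10^6 Pa = 9.898 MPa
Effective stress σ' = σ_v − P_p = 22.47 − 9.898 = 12.570 MPa = 1823.2 psi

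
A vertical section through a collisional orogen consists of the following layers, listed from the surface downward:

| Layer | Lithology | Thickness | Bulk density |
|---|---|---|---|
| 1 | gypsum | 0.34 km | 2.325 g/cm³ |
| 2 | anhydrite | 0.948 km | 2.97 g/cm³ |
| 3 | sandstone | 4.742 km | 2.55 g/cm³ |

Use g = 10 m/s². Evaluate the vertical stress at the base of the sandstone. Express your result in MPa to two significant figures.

gypsum: 2325 kg/m³ × 10 m/s² × 340 m = 7.905×10^6 Pa = 7.905 MPa
anhydrite: 2970 kg/m³ × 10 m/s² × 948 m = 2.816×10^7 Pa = 28.16 MPa
sandstone: 2550 kg/m³ × 10 m/s² × 4742 m = 1.209×10^8 Pa = 120.9 MPa
Total = 7.905 + 28.16 + 120.9 = 156.98 MPa

160 MPa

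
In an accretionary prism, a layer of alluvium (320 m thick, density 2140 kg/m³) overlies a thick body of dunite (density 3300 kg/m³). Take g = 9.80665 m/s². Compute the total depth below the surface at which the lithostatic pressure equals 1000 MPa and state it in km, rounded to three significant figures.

31.0 km

Pressure at base of upper layers: 2140×9.80665×320 = 6.716×10^6 Pa = 6.716 MPa
Remaining pressure to be supplied by dunite: 1.000×10^9 − 6.716×10^6 = 9.933×10^8 Pa
Additional depth in dunite = 9.933×10^8 Pa / (3300 kg/m³ × 9.80665 m/s²) = 30693 m
Total depth = 320 m + 30693 m = 31013 m
= 31.013 km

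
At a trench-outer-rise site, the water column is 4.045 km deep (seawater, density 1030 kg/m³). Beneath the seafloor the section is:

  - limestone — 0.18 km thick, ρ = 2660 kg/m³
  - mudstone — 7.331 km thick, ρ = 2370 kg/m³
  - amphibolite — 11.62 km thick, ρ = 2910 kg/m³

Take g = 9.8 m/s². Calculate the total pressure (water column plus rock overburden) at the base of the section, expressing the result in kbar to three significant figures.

seawater: 1030 kg/m³ × 9.8 m/s² × 4045 m = 4.083×10^7 Pa = 0.4083 kbar
limestone: 2660 kg/m³ × 9.8 m/s² × 180 m = 4.692×10^6 Pa = 0.04692 kbar
mudstone: 2370 kg/m³ × 9.8 m/s² × 7331 m = 1.703×10^8 Pa = 1.703 kbar
amphibolite: 2910 kg/m³ × 9.8 m/s² × 11620 m = 3.314×10^8 Pa = 3.314 kbar
Total = 0.4083 + 0.04692 + 1.703 + 3.314 = 5.4717 kbar

5.47 kbar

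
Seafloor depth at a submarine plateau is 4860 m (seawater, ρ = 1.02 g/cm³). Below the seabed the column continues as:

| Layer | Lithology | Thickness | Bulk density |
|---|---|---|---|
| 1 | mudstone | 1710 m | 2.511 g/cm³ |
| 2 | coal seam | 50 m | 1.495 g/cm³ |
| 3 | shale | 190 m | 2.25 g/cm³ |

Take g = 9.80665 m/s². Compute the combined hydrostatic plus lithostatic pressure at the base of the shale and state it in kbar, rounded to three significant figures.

seawater: 1020 kg/m³ × 9.80665 m/s² × 4860 m = 4.861×10^7 Pa = 0.4861 kbar
mudstone: 2511 kg/m³ × 9.80665 m/s² × 1710 m = 4.211×10^7 Pa = 0.4211 kbar
coal seam: 1495 kg/m³ × 9.80665 m/s² × 50 m = 7.330×10^5 Pa = 7.330×10^-3 kbar
shale: 2250 kg/m³ × 9.80665 m/s² × 190 m = 4.192×10^6 Pa = 0.04192 kbar
Total = 0.4861 + 0.4211 + 7.330×10^-3 + 0.04192 = 0.95647 kbar

0.956 kbar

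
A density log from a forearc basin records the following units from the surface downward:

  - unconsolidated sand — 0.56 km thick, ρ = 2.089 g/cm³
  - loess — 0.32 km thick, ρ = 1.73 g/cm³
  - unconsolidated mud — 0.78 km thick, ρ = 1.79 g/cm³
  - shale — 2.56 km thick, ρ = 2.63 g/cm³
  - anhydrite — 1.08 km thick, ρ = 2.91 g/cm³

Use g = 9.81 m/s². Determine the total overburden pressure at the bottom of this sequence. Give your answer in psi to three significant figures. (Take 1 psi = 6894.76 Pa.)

unconsolidated sand: 2089 kg/m³ × 9.81 m/s² × 560 m = 1.148×10^7 Pa = 1664 psi
loess: 1730 kg/m³ × 9.81 m/s² × 320 m = 5.431×10^6 Pa = 787.7 psi
unconsolidated mud: 1790 kg/m³ × 9.81 m/s² × 780 m = 1.370×10^7 Pa = 1987 psi
shale: 2630 kg/m³ × 9.81 m/s² × 2560 m = 6.605×10^7 Pa = 9580 psi
anhydrite: 2910 kg/m³ × 9.81 m/s² × 1080 m = 3.083×10^7 Pa = 4472 psi
Total = 1664 + 787.7 + 1987 + 9580 + 4472 = 18490 psi

18500 psi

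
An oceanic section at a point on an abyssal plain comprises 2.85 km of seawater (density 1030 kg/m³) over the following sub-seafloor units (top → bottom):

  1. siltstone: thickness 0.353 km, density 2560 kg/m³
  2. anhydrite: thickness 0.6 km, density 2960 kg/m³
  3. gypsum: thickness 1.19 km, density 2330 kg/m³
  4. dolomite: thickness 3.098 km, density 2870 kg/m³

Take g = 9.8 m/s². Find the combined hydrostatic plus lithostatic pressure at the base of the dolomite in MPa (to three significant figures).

169 MPa

seawater: 1030 kg/m³ × 9.8 m/s² × 2850 m = 2.877×10^7 Pa = 28.77 MPa
siltstone: 2560 kg/m³ × 9.8 m/s² × 353 m = 8.856×10^6 Pa = 8.856 MPa
anhydrite: 2960 kg/m³ × 9.8 m/s² × 600 m = 1.740×10^7 Pa = 17.40 MPa
gypsum: 2330 kg/m³ × 9.8 m/s² × 1190 m = 2.717×10^7 Pa = 27.17 MPa
dolomite: 2870 kg/m³ × 9.8 m/s² × 3098 m = 8.713×10^7 Pa = 87.13 MPa
Total = 28.77 + 8.856 + 17.40 + 27.17 + 87.13 = 169.34 MPa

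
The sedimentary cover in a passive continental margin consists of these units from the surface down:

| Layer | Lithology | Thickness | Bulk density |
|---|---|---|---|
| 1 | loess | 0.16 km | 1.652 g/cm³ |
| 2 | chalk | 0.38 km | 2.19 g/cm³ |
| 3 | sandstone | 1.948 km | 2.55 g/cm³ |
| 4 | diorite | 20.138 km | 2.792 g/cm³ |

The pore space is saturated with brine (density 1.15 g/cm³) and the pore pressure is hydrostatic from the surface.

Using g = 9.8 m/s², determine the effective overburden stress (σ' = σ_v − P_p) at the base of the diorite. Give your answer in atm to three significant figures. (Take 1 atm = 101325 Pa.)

3510 atm

Overburden (lithostatic) stress σ_v:
loess: 1652 kg/m³ × 9.8 m/s² × 160 m = 2.590×10^6 Pa = 2.590 MPa
chalk: 2190 kg/m³ × 9.8 m/s² × 380 m = 8.156×10^6 Pa = 8.156 MPa
sandstone: 2550 kg/m³ × 9.8 m/s² × 1948 m = 4.868×10^7 Pa = 48.68 MPa
diorite: 2792 kg/m³ × 9.8 m/s² × 20138 m = 5.510×10^8 Pa = 551.0 MPa
Total = 2.590 + 8.156 + 48.68 + 551.0 = 610.43 MPa
Pore pressure P_p = 1150 kg/m³ × 9.8 m/s² × 22626 m = 2.550×10^8 Pa = 255.0 MPa
Effective stress σ' = σ_v − P_p = 610.4 − 255.0 = 355.44 MPa = 3507.9 atm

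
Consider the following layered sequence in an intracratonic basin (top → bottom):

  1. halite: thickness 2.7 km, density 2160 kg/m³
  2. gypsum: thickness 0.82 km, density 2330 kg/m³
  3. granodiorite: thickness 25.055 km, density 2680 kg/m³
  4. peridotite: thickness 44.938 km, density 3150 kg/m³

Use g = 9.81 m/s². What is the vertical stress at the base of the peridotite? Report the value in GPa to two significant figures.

2.1 GPa

halite: 2160 kg/m³ × 9.81 m/s² × 2700 m = 5.721×10^7 Pa = 0.05721 GPa
gypsum: 2330 kg/m³ × 9.81 m/s² × 820 m = 1.874×10^7 Pa = 0.01874 GPa
granodiorite: 2680 kg/m³ × 9.81 m/s² × 25055 m = 6.587×10^8 Pa = 0.6587 GPa
peridotite: 3150 kg/m³ × 9.81 m/s² × 44938 m = 1.389×10^9 Pa = 1.389 GPa
Total = 0.05721 + 0.01874 + 0.6587 + 1.389 = 2.1233 GPa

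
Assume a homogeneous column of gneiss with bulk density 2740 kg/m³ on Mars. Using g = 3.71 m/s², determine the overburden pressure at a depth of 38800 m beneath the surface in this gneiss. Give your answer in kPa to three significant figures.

394000 kPa

gneiss: 2740 kg/m³ × 3.71 m/s² × 38800 m = 3.944×10^8 Pa = 3.944×10^5 kPa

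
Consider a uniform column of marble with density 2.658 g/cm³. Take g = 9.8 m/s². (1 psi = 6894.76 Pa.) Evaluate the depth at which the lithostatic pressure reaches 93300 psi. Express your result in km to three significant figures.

h = P/(ρg) = 93300 psi / (2658 kg/m³ × 9.8 m/s²) = 6.433×10^8 Pa / 26048 Pa/m = 24696 m
= 24.696 km

24.7 km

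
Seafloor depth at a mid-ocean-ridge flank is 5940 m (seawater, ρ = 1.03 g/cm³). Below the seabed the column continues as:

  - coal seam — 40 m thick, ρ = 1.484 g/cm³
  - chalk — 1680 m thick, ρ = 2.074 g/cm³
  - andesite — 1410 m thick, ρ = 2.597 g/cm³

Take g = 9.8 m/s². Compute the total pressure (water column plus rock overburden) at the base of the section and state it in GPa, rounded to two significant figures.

seawater: 1030 kg/m³ × 9.8 m/s² × 5940 m = 5.996×10^7 Pa = 0.05996 GPa
coal seam: 1484 kg/m³ × 9.8 m/s² × 40 m = 5.817×10^5 Pa = 5.817×10^-4 GPa
chalk: 2074 kg/m³ × 9.8 m/s² × 1680 m = 3.415×10^7 Pa = 0.03415 GPa
andesite: 2597 kg/m³ × 9.8 m/s² × 1410 m = 3.589×10^7 Pa = 0.03589 GPa
Total = 0.05996 + 5.817×10^-4 + 0.03415 + 0.03589 = 0.13057 GPa

0.13 GPa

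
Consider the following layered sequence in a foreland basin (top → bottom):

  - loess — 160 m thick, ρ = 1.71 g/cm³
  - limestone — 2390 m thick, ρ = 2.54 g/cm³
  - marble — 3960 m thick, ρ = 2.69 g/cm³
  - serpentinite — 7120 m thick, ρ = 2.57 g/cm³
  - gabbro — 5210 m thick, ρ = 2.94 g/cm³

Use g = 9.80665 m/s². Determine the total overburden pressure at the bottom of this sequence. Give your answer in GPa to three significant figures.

loess: 1710 kg/m³ × 9.80665 m/s² × 160 m = 2.683×10^6 Pa = 2.683×10^-3 GPa
limestone: 2540 kg/m³ × 9.80665 m/s² × 2390 m = 5.953×10^7 Pa = 0.05953 GPa
marble: 2690 kg/m³ × 9.80665 m/s² × 3960 m = 1.045×10^8 Pa = 0.1045 GPa
serpentinite: 2570 kg/m³ × 9.80665 m/s² × 7120 m = 1.794×10^8 Pa = 0.1794 GPa
gabbro: 2940 kg/m³ × 9.80665 m/s² × 5210 m = 1.502×10^8 Pa = 0.1502 GPa
Total = 2.683×10^-3 + 0.05953 + 0.1045 + 0.1794 + 0.1502 = 0.49634 GPa

0.496 GPa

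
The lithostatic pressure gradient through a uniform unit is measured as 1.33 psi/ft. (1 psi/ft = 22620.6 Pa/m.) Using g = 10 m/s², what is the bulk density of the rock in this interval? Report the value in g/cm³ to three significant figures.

3.01 g/cm³

ρ = (dP/dz)/g = 1.33 psi/ft / 10 m/s² = 30085 Pa/m / 10 m/s² = 3008.5 kg/m³
= 3.009 g/cm³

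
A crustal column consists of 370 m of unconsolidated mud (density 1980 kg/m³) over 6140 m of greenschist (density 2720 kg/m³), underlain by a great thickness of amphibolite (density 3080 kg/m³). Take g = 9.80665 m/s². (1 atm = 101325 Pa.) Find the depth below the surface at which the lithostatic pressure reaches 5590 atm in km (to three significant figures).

Pressure at base of upper layers: 1980×9.80665×370 + 2720×9.80665×6140 = 1.710×10^8 Pa = 1687 atm
Remaining pressure to be supplied by amphibolite: 5.664×10^8 − 1.710×10^8 = 3.954×10^8 Pa
Additional depth in amphibolite = 3.954×10^8 Pa / (3080 kg/m³ × 9.80665 m/s²) = 13092 m
Total depth = 6510 m + 13092 m = 19602 m
= 19.602 km

19.6 km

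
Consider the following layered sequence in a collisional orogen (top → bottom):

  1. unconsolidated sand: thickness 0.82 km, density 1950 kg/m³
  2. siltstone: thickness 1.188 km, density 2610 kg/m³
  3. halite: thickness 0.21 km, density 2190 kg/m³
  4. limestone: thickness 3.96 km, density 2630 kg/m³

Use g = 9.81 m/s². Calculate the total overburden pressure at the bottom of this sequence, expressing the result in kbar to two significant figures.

unconsolidated sand: 1950 kg/m³ × 9.81 m/s² × 820 m = 1.569×10^7 Pa = 0.1569 kbar
siltstone: 2610 kg/m³ × 9.81 m/s² × 1188 m = 3.042×10^7 Pa = 0.3042 kbar
halite: 2190 kg/m³ × 9.81 m/s² × 210 m = 4.512×10^6 Pa = 0.04512 kbar
limestone: 2630 kg/m³ × 9.81 m/s² × 3960 m = 1.022×10^8 Pa = 1.022 kbar
Total = 0.1569 + 0.3042 + 0.04512 + 1.022 = 1.5278 kbar

1.5 kbar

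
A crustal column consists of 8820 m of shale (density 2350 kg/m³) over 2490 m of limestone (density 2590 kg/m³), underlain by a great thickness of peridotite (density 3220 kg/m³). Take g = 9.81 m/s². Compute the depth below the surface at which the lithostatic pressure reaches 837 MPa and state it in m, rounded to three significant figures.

29400 m

Pressure at base of upper layers: 2350×9.81×8820 + 2590×9.81×2490 = 2.666×10^8 Pa = 266.6 MPa
Remaining pressure to be supplied by peridotite: 8.370×10^8 − 2.666×10^8 = 5.704×10^8 Pa
Additional depth in peridotite = 5.704×10^8 Pa / (3220 kg/m³ × 9.81 m/s²) = 18057 m
Total depth = 11310 m + 18057 m = 29367 m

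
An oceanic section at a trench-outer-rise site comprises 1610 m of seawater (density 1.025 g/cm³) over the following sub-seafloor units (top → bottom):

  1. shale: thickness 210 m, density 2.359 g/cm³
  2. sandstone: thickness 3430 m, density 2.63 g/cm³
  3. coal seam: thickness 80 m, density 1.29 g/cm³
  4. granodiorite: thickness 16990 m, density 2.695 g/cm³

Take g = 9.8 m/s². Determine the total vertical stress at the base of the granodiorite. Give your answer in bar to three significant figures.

seawater: 1025 kg/m³ × 9.8 m/s² × 1610 m = 1.617×10^7 Pa = 161.7 bar
shale: 2359 kg/m³ × 9.8 m/s² × 210 m = 4.855×10^6 Pa = 48.55 bar
sandstone: 2630 kg/m³ × 9.8 m/s² × 3430 m = 8.840×10^7 Pa = 884.0 bar
coal seam: 1290 kg/m³ × 9.8 m/s² × 80 m = 1.011×10^6 Pa = 10.11 bar
granodiorite: 2695 kg/m³ × 9.8 m/s² × 16990 m = 4.487×10^8 Pa = 4487 bar
Total = 161.7 + 48.55 + 884.0 + 10.11 + 4487 = 5591.7 bar

5590 bar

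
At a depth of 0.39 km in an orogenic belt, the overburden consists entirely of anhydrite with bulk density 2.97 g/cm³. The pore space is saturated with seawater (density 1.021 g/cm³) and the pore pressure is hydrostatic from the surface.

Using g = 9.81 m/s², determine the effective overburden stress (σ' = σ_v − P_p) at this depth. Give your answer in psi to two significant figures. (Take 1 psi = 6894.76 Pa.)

1100 psi

Overburden (lithostatic) stress σ_v:
anhydrite: 2970 kg/m³ × 9.81 m/s² × 390 m = 1.136×10^7 Pa = 11.36 MPa
Pore pressure P_p = 1021 kg/m³ × 9.81 m/s² × 390 m = 3.906×10^6 Pa = 3.906 MPa
Effective stress σ' = σ_v − P_p = 11.36 − 3.906 = 7.4567 MPa = 1081.5 psi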